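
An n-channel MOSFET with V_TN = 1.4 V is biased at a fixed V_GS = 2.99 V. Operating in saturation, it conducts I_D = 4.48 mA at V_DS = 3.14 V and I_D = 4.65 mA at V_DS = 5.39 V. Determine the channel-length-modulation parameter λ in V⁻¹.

λ = 0.0178 V⁻¹

With V_GS fixed, I_D ∝ (1 + λ V_DS) in saturation, so I_D2/I_D1 = (1 + λ V_DS2)/(1 + λ V_DS1).
4.65/4.48 = 1.038 = (1 + 5.39 λ)/(1 + 3.14 λ).
Solving: λ (I_D1 V_DS2 − I_D2 V_DS1) = I_D2 − I_D1, so λ = (4.65 − 4.48) / (4.48 × 5.39 − 4.65 × 3.14) = 0.17 / 9.55 = 0.0178 V⁻¹.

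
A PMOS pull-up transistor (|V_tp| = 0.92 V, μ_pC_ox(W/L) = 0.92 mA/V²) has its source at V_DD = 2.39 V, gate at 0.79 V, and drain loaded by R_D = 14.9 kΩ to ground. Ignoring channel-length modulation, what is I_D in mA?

V_SG = V_DD − V_G = 2.39 − 0.79 = 1.6 V, so V_ov = 1.6 − 0.92 = 0.68 V.
Assume saturation: I_D = ½ k_p V_ov² = 0.5 × 0.92 × 0.68² = 0.213 mA, giving V_SD = V_DD − I_D R_D = 2.39 − 0.213 × 14.9 = -0.779 V.
But -0.779 V < V_ov = 0.68 V, so the device is actually in triode.
In triode I_D = k_p[V_ov V_SD − ½ V_SD²] and I_D = (V_DD − V_SD)/R_D. Equating: 6.85 V_SD² − 10.32 V_SD + 2.39 = 0, giving V_SD = 0.286 V (the root below V_ov).
I_D = (2.39 − 0.286) / 14.9 = 0.141 mA.

I_D = 0.141 mA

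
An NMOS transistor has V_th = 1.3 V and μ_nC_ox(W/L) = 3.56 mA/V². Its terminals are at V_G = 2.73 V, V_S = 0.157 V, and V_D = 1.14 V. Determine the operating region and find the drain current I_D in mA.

Triode; I_D = 2.73 mA

V_GS = V_G − V_S = 2.73 − 0.157 = 2.57 V; V_DS = V_D − V_S = 1.14 − 0.157 = 0.983 V.
V_ov = V_GS − V_th = 2.57 − 1.3 = 1.27 V.
Since V_DS = 0.983 V < V_ov = 1.27 V, the device is in the triode region.
I_D = k_n [V_ov · V_DS − ½ V_DS²] = 3.56 × [1.27 × 0.983 − 0.5 × 0.983²] = 2.73 mA.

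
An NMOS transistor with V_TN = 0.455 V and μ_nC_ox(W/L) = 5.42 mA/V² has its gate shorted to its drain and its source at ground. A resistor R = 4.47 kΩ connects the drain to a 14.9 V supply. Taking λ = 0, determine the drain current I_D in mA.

With gate tied to drain, V_GS = V_DS ≥ V_GS − V_TN, so the device is in saturation.
KCL at the drain: ½ k_n (V_GS − V_TN)² = (V_DD − V_GS)/R.
Let x = V_GS − 0.455. Then 12.1 x² + x − 14.45 = 0, giving x = 1.05 V (positive root), so V_GS = 1.51 V.
I_D = (V_DD − V_GS)/R = (14.9 − 1.51) / 4.47 = 3 mA.

I_D = 3.00 mA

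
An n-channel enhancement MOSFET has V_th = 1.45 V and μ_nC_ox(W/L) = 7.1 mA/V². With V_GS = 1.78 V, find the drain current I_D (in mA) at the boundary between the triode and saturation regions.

I_D = 0.387 mA

At the boundary V_DS = V_ov = V_GS − V_th = 1.78 − 1.45 = 0.33 V.
I_D = ½ k_n V_ov² = 0.5 × 7.1 × 0.33² = 0.387 mA.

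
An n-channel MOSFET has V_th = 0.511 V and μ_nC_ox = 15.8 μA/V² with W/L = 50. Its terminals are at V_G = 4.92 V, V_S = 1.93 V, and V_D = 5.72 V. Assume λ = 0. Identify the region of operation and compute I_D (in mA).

V_GS = V_G − V_S = 4.92 − 1.93 = 2.99 V; V_DS = V_D − V_S = 5.72 − 1.93 = 3.79 V.
k_n = μ_nC_ox · (W/L) = 0.79 mA/V².
V_ov = V_GS − V_th = 2.99 − 0.511 = 2.48 V.
Since V_DS = 3.79 V ≥ V_ov = 2.48 V, the device is in saturation.
I_D = ½ k_n V_ov² = 0.5 × 0.79 × 2.48² = 2.43 mA.

Saturation; I_D = 2.43 mA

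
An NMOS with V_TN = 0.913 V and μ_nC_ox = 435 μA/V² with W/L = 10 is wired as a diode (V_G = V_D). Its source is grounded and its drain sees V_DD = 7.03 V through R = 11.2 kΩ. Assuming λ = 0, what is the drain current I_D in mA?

With gate tied to drain, V_GS = V_DS ≥ V_GS − V_TN, so the device is in saturation.
k_n = μ_nC_ox · (W/L) = 4.35 mA/V².
KCL at the drain: ½ k_n (V_GS − V_TN)² = (V_DD − V_GS)/R.
Let x = V_GS − 0.913. Then 24.4 x² + x − 6.117 = 0, giving x = 0.481 V (positive root), so V_GS = 1.39 V.
I_D = (V_DD − V_GS)/R = (7.03 − 1.39) / 11.2 = 0.503 mA.

I_D = 0.503 mA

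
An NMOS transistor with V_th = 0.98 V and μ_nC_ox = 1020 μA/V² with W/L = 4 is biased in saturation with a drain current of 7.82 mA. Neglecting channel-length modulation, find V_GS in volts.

V_GS = 2.94 V

k_n = μ_nC_ox · (W/L) = 4.08 mA/V².
In saturation I_D = ½ k_n (V_GS − V_th)², so V_GS − V_th = √(2 I_D / k_n) = √(2 × 7.82 / 4.08) = 1.96 V.
V_GS = 0.98 + 1.96 = 2.94 V.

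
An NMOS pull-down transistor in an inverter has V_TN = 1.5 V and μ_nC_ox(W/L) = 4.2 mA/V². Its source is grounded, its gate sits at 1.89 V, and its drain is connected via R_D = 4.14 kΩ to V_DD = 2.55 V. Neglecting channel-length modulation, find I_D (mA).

V_GS = V_G = 1.89 V, so V_ov = 1.89 − 1.5 = 0.39 V.
Assume saturation: I_D = ½ k_n V_ov² = 0.5 × 4.2 × 0.39² = 0.319 mA, giving V_DS = V_DD − I_D R_D = 2.55 − 0.319 × 4.14 = 1.23 V.
V_DS = 1.23 V ≥ V_ov = 0.39 V, confirming saturation.

I_D = 0.319 mA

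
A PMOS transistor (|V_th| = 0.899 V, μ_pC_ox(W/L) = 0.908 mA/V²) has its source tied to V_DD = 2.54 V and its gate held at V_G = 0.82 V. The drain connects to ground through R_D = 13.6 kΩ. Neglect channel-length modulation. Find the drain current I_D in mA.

V_SG = V_DD − V_G = 2.54 − 0.82 = 1.72 V, so V_ov = 1.72 − 0.899 = 0.821 V.
Assume saturation: I_D = ½ k_p V_ov² = 0.5 × 0.908 × 0.821² = 0.306 mA, giving V_SD = V_DD − I_D R_D = 2.54 − 0.306 × 13.6 = -1.62 V.
But -1.62 V < V_ov = 0.821 V, so the device is actually in triode.
In triode I_D = k_p[V_ov V_SD − ½ V_SD²] and I_D = (V_DD − V_SD)/R_D. Equating: 6.17 V_SD² − 11.14 V_SD + 2.54 = 0, giving V_SD = 0.268 V (the root below V_ov).
I_D = (2.54 − 0.268) / 13.6 = 0.167 mA.

I_D = 0.167 mA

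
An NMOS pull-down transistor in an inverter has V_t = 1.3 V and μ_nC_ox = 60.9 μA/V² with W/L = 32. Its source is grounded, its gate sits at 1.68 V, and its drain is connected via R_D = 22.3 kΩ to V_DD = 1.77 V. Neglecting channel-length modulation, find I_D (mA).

V_GS = V_G = 1.68 V, so V_ov = 1.68 − 1.3 = 0.38 V.
k_n = μ_nC_ox · (W/L) = 1.949 mA/V².
Assume saturation: I_D = ½ k_n V_ov² = 0.5 × 1.949 × 0.38² = 0.141 mA, giving V_DS = V_DD − I_D R_D = 1.77 − 0.141 × 22.3 = -1.37 V.
But -1.37 V < V_ov = 0.38 V, so the device is actually in triode.
In triode I_D = k_n[V_ov V_DS − ½ V_DS²] and I_D = (V_DD − V_DS)/R_D. Equating: 21.7 V_DS² − 17.51 V_DS + 1.77 = 0, giving V_DS = 0.118 V (the root below V_ov).
I_D = (1.77 − 0.118) / 22.3 = 0.0741 mA.

I_D = 0.0741 mA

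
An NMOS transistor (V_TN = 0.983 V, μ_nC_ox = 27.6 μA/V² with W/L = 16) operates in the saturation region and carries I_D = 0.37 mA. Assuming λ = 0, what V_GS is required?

k_n = μ_nC_ox · (W/L) = 0.4416 mA/V².
In saturation I_D = ½ k_n (V_GS − V_TN)², so V_GS − V_TN = √(2 I_D / k_n) = √(2 × 0.37 / 0.4416) = 1.29 V.
V_GS = 0.983 + 1.29 = 2.28 V.

V_GS = 2.28 V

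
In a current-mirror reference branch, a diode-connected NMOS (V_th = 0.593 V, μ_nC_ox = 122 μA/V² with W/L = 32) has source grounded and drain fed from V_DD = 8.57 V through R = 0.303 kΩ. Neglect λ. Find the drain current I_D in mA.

I_D = 16.7 mA

With gate tied to drain, V_GS = V_DS ≥ V_GS − V_th, so the device is in saturation.
k_n = μ_nC_ox · (W/L) = 3.904 mA/V².
KCL at the drain: ½ k_n (V_GS − V_th)² = (V_DD − V_GS)/R.
Let x = V_GS − 0.593. Then 0.591 x² + x − 7.977 = 0, giving x = 2.92 V (positive root), so V_GS = 3.52 V.
I_D = (V_DD − V_GS)/R = (8.57 − 3.52) / 0.303 = 16.7 mA.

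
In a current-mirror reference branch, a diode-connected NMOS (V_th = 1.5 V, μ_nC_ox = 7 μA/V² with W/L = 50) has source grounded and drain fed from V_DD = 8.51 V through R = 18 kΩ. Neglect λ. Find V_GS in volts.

V_GS = 2.84 V

With gate tied to drain, V_GS = V_DS ≥ V_GS − V_th, so the device is in saturation.
k_n = μ_nC_ox · (W/L) = 0.35 mA/V².
KCL at the drain: ½ k_n (V_GS − V_th)² = (V_DD − V_GS)/R.
Let x = V_GS − 1.5. Then 3.15 x² + x − 7.01 = 0, giving x = 1.34 V (positive root), so V_GS = 2.84 V.
I_D = (V_DD − V_GS)/R = (8.51 − 2.84) / 18 = 0.315 mA.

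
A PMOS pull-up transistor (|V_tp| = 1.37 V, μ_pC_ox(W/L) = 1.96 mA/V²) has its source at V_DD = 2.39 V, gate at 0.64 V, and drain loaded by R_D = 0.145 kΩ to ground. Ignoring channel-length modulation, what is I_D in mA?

V_SG = V_DD − V_G = 2.39 − 0.64 = 1.75 V, so V_ov = 1.75 − 1.37 = 0.38 V.
Assume saturation: I_D = ½ k_p V_ov² = 0.5 × 1.96 × 0.38² = 0.142 mA, giving V_SD = V_DD − I_D R_D = 2.39 − 0.142 × 0.145 = 2.37 V.
V_SD = 2.37 V ≥ V_ov = 0.38 V, confirming saturation.

I_D = 0.142 mA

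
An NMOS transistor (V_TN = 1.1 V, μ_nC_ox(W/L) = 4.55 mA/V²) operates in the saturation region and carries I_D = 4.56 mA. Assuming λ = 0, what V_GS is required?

V_GS = 2.52 V

In saturation I_D = ½ k_n (V_GS − V_TN)², so V_GS − V_TN = √(2 I_D / k_n) = √(2 × 4.56 / 4.55) = 1.42 V.
V_GS = 1.1 + 1.42 = 2.52 V.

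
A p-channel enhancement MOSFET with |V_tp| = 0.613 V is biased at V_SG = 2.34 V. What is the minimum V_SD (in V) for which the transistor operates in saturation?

V_SD,sat = 1.73 V

The boundary between triode and saturation is V_SD = V_SG − |V_tp| = V_ov.
V_ov = 2.34 − 0.613 = 1.73 V.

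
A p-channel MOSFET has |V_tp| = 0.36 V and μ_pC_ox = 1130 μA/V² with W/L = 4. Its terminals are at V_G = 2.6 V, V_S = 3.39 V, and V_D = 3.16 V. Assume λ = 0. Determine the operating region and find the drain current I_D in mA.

Triode; I_D = 0.327 mA

V_SG = V_S − V_G = 3.39 − 2.6 = 0.79 V; V_SD = V_S − V_D = 3.39 − 3.16 = 0.23 V.
k_p = μ_pC_ox · (W/L) = 4.52 mA/V².
V_ov = V_SG − |V_tp| = 0.79 − 0.36 = 0.43 V.
Since V_SD = 0.23 V < V_ov = 0.43 V, the device is in the triode region.
I_D = k_p [V_ov · V_SD − ½ V_SD²] = 4.52 × [0.43 × 0.23 − 0.5 × 0.23²] = 0.327 mA.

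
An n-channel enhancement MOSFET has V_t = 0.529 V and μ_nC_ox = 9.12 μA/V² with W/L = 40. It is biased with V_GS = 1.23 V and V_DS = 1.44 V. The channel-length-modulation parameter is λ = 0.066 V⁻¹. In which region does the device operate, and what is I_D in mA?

k_n = μ_nC_ox · (W/L) = 0.3648 mA/V².
V_ov = V_GS − V_t = 1.23 − 0.529 = 0.701 V.
Since V_DS = 1.44 V ≥ V_ov = 0.701 V, the device is in saturation.
I_D = ½ k_n V_ov² (1 + λ V_DS) = 0.5 × 0.3648 × 0.701² × (1 + 0.066 × 1.44) = 0.0982 mA.

Saturation; I_D = 0.0982 mA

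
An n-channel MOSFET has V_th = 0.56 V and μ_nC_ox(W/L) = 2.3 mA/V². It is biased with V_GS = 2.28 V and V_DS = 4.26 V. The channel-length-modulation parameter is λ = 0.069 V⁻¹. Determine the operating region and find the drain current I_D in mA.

Saturation; I_D = 4.40 mA

V_ov = V_GS − V_th = 2.28 − 0.56 = 1.72 V.
Since V_DS = 4.26 V ≥ V_ov = 1.72 V, the device is in saturation.
I_D = ½ k_n V_ov² (1 + λ V_DS) = 0.5 × 2.3 × 1.72² × (1 + 0.069 × 4.26) = 4.4 mA.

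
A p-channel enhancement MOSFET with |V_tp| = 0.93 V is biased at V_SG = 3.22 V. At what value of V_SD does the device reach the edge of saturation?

V_SD,sat = 2.29 V

The boundary between triode and saturation is V_SD = V_SG − |V_tp| = V_ov.
V_ov = 3.22 − 0.93 = 2.29 V.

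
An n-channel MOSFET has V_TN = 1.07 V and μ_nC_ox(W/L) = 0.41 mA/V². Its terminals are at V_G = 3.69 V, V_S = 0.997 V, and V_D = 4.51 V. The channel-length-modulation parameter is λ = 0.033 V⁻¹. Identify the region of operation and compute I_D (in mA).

Saturation; I_D = 0.603 mA

V_GS = V_G − V_S = 3.69 − 0.997 = 2.69 V; V_DS = V_D − V_S = 4.51 − 0.997 = 3.51 V.
V_ov = V_GS − V_TN = 2.69 − 1.07 = 1.62 V.
Since V_DS = 3.51 V ≥ V_ov = 1.62 V, the device is in saturation.
I_D = ½ k_n V_ov² (1 + λ V_DS) = 0.5 × 0.41 × 1.62² × (1 + 0.033 × 3.51) = 0.603 mA.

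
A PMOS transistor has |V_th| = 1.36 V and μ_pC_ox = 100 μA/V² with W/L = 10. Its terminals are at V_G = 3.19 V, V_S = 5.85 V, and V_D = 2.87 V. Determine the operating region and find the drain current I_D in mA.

Saturation; I_D = 0.845 mA

V_SG = V_S − V_G = 5.85 − 3.19 = 2.66 V; V_SD = V_S − V_D = 5.85 − 2.87 = 2.98 V.
k_p = μ_pC_ox · (W/L) = 1 mA/V².
V_ov = V_SG − |V_th| = 2.66 − 1.36 = 1.3 V.
Since V_SD = 2.98 V ≥ V_ov = 1.3 V, the device is in saturation.
I_D = ½ k_p V_ov² = 0.5 × 1 × 1.3² = 0.845 mA.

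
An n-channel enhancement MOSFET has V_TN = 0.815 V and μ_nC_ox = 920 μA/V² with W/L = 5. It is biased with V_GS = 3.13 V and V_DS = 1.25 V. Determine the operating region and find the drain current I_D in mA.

k_n = μ_nC_ox · (W/L) = 4.6 mA/V².
V_ov = V_GS − V_TN = 3.13 − 0.815 = 2.31 V.
Since V_DS = 1.25 V < V_ov = 2.31 V, the device is in the triode region.
I_D = k_n [V_ov · V_DS − ½ V_DS²] = 4.6 × [2.31 × 1.25 − 0.5 × 1.25²] = 9.72 mA.

Triode; I_D = 9.72 mA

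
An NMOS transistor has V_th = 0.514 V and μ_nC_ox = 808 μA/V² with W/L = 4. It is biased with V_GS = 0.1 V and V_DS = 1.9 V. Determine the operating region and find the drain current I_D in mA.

V_GS = 0.1 V < V_th = 0.514 V, so the transistor is in cutoff.

Cutoff; I_D = 0 mA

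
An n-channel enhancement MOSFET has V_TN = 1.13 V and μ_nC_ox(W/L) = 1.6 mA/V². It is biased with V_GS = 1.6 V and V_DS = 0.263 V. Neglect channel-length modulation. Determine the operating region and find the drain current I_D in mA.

Triode; I_D = 0.142 mA

V_ov = V_GS − V_TN = 1.6 − 1.13 = 0.47 V.
Since V_DS = 0.263 V < V_ov = 0.47 V, the device is in the triode region.
I_D = k_n [V_ov · V_DS − ½ V_DS²] = 1.6 × [0.47 × 0.263 − 0.5 × 0.263²] = 0.142 mA.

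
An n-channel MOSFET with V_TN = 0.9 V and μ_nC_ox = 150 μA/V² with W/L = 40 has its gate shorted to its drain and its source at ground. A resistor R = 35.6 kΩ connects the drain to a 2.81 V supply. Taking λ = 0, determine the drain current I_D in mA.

I_D = 0.0500 mA

With gate tied to drain, V_GS = V_DS ≥ V_GS − V_TN, so the device is in saturation.
k_n = μ_nC_ox · (W/L) = 6 mA/V².
KCL at the drain: ½ k_n (V_GS − V_TN)² = (V_DD − V_GS)/R.
Let x = V_GS − 0.9. Then 107 x² + x − 1.91 = 0, giving x = 0.129 V (positive root), so V_GS = 1.03 V.
I_D = (V_DD − V_GS)/R = (2.81 − 1.03) / 35.6 = 0.05 mA.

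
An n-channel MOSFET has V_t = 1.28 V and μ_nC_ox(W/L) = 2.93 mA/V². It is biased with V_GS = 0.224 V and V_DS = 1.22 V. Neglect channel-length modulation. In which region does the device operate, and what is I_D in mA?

V_GS = 0.224 V < V_t = 1.28 V, so the transistor is in cutoff.

Cutoff; I_D = 0 mA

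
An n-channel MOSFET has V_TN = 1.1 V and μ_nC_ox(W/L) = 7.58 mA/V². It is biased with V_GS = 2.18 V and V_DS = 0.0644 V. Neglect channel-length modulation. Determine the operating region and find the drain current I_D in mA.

V_ov = V_GS − V_TN = 2.18 − 1.1 = 1.08 V.
Since V_DS = 0.0644 V < V_ov = 1.08 V, the device is in the triode region.
I_D = k_n [V_ov · V_DS − ½ V_DS²] = 7.58 × [1.08 × 0.0644 − 0.5 × 0.0644²] = 0.511 mA.

Triode; I_D = 0.511 mA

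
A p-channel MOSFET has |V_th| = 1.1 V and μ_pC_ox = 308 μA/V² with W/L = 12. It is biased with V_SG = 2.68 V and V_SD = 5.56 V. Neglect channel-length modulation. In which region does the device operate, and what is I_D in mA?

k_p = μ_pC_ox · (W/L) = 3.696 mA/V².
V_ov = V_SG − |V_th| = 2.68 − 1.1 = 1.58 V.
Since V_SD = 5.56 V ≥ V_ov = 1.58 V, the device is in saturation.
I_D = ½ k_p V_ov² = 0.5 × 3.696 × 1.58² = 4.61 mA.

Saturation; I_D = 4.61 mA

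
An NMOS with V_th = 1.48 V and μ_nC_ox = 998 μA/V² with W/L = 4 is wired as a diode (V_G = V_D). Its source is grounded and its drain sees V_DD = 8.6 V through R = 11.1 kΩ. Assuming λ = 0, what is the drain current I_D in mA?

I_D = 0.592 mA

With gate tied to drain, V_GS = V_DS ≥ V_GS − V_th, so the device is in saturation.
k_n = μ_nC_ox · (W/L) = 3.992 mA/V².
KCL at the drain: ½ k_n (V_GS − V_th)² = (V_DD − V_GS)/R.
Let x = V_GS − 1.48. Then 22.2 x² + x − 7.12 = 0, giving x = 0.545 V (positive root), so V_GS = 2.02 V.
I_D = (V_DD − V_GS)/R = (8.6 − 2.02) / 11.1 = 0.592 mA.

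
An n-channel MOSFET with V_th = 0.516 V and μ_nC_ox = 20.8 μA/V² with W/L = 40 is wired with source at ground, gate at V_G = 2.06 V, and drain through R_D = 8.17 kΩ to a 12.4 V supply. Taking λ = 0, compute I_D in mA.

I_D = 0.992 mA

V_GS = V_G = 2.06 V, so V_ov = 2.06 − 0.516 = 1.54 V.
k_n = μ_nC_ox · (W/L) = 0.832 mA/V².
Assume saturation: I_D = ½ k_n V_ov² = 0.5 × 0.832 × 1.54² = 0.992 mA, giving V_DS = V_DD − I_D R_D = 12.4 − 0.992 × 8.17 = 4.3 V.
V_DS = 4.3 V ≥ V_ov = 1.54 V, confirming saturation.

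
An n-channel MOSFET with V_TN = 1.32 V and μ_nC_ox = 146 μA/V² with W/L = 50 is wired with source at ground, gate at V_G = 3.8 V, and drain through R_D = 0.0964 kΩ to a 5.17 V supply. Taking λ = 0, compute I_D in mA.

V_GS = V_G = 3.8 V, so V_ov = 3.8 − 1.32 = 2.48 V.
k_n = μ_nC_ox · (W/L) = 7.3 mA/V².
Assume saturation: I_D = ½ k_n V_ov² = 0.5 × 7.3 × 2.48² = 22.4 mA, giving V_DS = V_DD − I_D R_D = 5.17 − 22.4 × 0.0964 = 3.01 V.
V_DS = 3.01 V ≥ V_ov = 2.48 V, confirming saturation.

I_D = 22.4 mA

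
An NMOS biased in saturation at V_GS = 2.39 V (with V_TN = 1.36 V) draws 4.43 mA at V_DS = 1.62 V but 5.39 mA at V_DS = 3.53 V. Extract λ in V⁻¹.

With V_GS fixed, I_D ∝ (1 + λ V_DS) in saturation, so I_D2/I_D1 = (1 + λ V_DS2)/(1 + λ V_DS1).
5.39/4.43 = 1.217 = (1 + 3.53 λ)/(1 + 1.62 λ).
Solving: λ (I_D1 V_DS2 − I_D2 V_DS1) = I_D2 − I_D1, so λ = (5.39 − 4.43) / (4.43 × 3.53 − 5.39 × 1.62) = 0.96 / 6.91 = 0.139 V⁻¹.

λ = 0.139 V⁻¹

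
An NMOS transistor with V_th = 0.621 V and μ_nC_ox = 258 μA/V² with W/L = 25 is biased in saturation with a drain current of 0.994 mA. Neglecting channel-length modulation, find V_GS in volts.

V_GS = 1.18 V

k_n = μ_nC_ox · (W/L) = 6.45 mA/V².
In saturation I_D = ½ k_n (V_GS − V_th)², so V_GS − V_th = √(2 I_D / k_n) = √(2 × 0.994 / 6.45) = 0.555 V.
V_GS = 0.621 + 0.555 = 1.18 V.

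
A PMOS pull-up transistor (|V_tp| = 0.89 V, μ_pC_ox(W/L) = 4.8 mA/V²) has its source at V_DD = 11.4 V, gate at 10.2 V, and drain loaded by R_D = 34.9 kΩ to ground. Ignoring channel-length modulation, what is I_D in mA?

V_SG = V_DD − V_G = 11.4 − 10.2 = 1.2 V, so V_ov = 1.2 − 0.89 = 0.31 V.
Assume saturation: I_D = ½ k_p V_ov² = 0.5 × 4.8 × 0.31² = 0.231 mA, giving V_SD = V_DD − I_D R_D = 11.4 − 0.231 × 34.9 = 3.35 V.
V_SD = 3.35 V ≥ V_ov = 0.31 V, confirming saturation.

I_D = 0.231 mA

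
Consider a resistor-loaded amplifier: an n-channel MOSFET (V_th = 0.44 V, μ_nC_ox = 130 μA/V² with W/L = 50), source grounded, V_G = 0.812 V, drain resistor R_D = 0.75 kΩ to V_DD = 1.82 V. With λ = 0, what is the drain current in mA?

I_D = 0.450 mA

V_GS = V_G = 0.812 V, so V_ov = 0.812 − 0.44 = 0.372 V.
k_n = μ_nC_ox · (W/L) = 6.5 mA/V².
Assume saturation: I_D = ½ k_n V_ov² = 0.5 × 6.5 × 0.372² = 0.45 mA, giving V_DS = V_DD − I_D R_D = 1.82 − 0.45 × 0.75 = 1.48 V.
V_DS = 1.48 V ≥ V_ov = 0.372 V, confirming saturation.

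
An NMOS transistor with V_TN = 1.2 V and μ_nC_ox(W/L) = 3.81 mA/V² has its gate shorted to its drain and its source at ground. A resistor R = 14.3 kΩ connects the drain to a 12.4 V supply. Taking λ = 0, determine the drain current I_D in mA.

With gate tied to drain, V_GS = V_DS ≥ V_GS − V_TN, so the device is in saturation.
KCL at the drain: ½ k_n (V_GS − V_TN)² = (V_DD − V_GS)/R.
Let x = V_GS − 1.2. Then 27.2 x² + x − 11.2 = 0, giving x = 0.623 V (positive root), so V_GS = 1.82 V.
I_D = (V_DD − V_GS)/R = (12.4 − 1.82) / 14.3 = 0.74 mA.

I_D = 0.740 mA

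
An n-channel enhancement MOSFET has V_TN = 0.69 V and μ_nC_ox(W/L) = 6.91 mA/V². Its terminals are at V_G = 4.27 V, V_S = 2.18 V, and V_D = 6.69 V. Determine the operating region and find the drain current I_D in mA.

V_GS = V_G − V_S = 4.27 − 2.18 = 2.09 V; V_DS = V_D − V_S = 6.69 − 2.18 = 4.51 V.
V_ov = V_GS − V_TN = 2.09 − 0.69 = 1.4 V.
Since V_DS = 4.51 V ≥ V_ov = 1.4 V, the device is in saturation.
I_D = ½ k_n V_ov² = 0.5 × 6.91 × 1.4² = 6.77 mA.

Saturation; I_D = 6.77 mA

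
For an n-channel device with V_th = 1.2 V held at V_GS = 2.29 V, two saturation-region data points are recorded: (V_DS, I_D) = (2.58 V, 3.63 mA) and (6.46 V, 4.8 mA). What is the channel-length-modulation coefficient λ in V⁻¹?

With V_GS fixed, I_D ∝ (1 + λ V_DS) in saturation, so I_D2/I_D1 = (1 + λ V_DS2)/(1 + λ V_DS1).
4.8/3.63 = 1.322 = (1 + 6.46 λ)/(1 + 2.58 λ).
Solving: λ (I_D1 V_DS2 − I_D2 V_DS1) = I_D2 − I_D1, so λ = (4.8 − 3.63) / (3.63 × 6.46 − 4.8 × 2.58) = 1.17 / 11.1 = 0.106 V⁻¹.

λ = 0.106 V⁻¹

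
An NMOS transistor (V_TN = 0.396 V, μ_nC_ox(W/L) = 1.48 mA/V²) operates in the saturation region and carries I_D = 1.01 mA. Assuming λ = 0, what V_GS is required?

V_GS = 1.56 V

In saturation I_D = ½ k_n (V_GS − V_TN)², so V_GS − V_TN = √(2 I_D / k_n) = √(2 × 1.01 / 1.48) = 1.17 V.
V_GS = 0.396 + 1.17 = 1.56 V.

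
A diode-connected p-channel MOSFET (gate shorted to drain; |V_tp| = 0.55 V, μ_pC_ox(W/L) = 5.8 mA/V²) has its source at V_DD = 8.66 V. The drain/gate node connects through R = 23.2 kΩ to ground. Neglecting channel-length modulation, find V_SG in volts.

With gate tied to drain, V_SG = V_SD ≥ V_SG − |V_tp|, so the device is in saturation.
KCL at the drain: ½ k_p (V_SG − |V_tp|)² = (V_DD − V_SG)/R.
Let x = V_SG − 0.55. Then 67.3 x² + x − 8.11 = 0, giving x = 0.34 V (positive root), so V_SG = 0.89 V.
I_D = (V_DD − V_SG)/R = (8.66 − 0.89) / 23.2 = 0.335 mA.

V_SG = 0.890 V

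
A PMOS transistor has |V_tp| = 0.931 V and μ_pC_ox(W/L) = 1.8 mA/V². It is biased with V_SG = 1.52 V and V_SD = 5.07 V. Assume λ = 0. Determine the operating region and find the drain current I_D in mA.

Saturation; I_D = 0.312 mA

V_ov = V_SG − |V_tp| = 1.52 − 0.931 = 0.589 V.
Since V_SD = 5.07 V ≥ V_ov = 0.589 V, the device is in saturation.
I_D = ½ k_p V_ov² = 0.5 × 1.8 × 0.589² = 0.312 mA.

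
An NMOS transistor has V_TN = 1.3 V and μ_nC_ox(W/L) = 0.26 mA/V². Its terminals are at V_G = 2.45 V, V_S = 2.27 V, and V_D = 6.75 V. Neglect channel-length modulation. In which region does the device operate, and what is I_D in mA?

V_GS = V_G − V_S = 2.45 − 2.27 = 0.18 V; V_DS = V_D − V_S = 6.75 − 2.27 = 4.48 V.
V_GS = 0.18 V < V_TN = 1.3 V, so the transistor is in cutoff.

Cutoff; I_D = 0 mA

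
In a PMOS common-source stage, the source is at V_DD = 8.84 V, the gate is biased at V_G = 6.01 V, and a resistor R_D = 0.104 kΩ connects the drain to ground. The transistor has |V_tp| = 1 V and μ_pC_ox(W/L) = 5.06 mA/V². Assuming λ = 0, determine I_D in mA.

V_SG = V_DD − V_G = 8.84 − 6.01 = 2.83 V, so V_ov = 2.83 − 1 = 1.83 V.
Assume saturation: I_D = ½ k_p V_ov² = 0.5 × 5.06 × 1.83² = 8.47 mA, giving V_SD = V_DD − I_D R_D = 8.84 − 8.47 × 0.104 = 7.96 V.
V_SD = 7.96 V ≥ V_ov = 1.83 V, confirming saturation.

I_D = 8.47 mA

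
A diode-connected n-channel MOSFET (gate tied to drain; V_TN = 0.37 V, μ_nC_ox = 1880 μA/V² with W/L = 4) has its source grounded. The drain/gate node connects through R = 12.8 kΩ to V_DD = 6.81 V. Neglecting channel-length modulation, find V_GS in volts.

V_GS = 0.726 V

With gate tied to drain, V_GS = V_DS ≥ V_GS − V_TN, so the device is in saturation.
k_n = μ_nC_ox · (W/L) = 7.52 mA/V².
KCL at the drain: ½ k_n (V_GS − V_TN)² = (V_DD − V_GS)/R.
Let x = V_GS − 0.37. Then 48.1 x² + x − 6.44 = 0, giving x = 0.356 V (positive root), so V_GS = 0.726 V.
I_D = (V_DD − V_GS)/R = (6.81 − 0.726) / 12.8 = 0.475 mA.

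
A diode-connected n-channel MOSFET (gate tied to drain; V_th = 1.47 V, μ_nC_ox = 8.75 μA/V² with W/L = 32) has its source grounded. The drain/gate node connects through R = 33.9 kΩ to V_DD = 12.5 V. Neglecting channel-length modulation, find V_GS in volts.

With gate tied to drain, V_GS = V_DS ≥ V_GS − V_th, so the device is in saturation.
k_n = μ_nC_ox · (W/L) = 0.28 mA/V².
KCL at the drain: ½ k_n (V_GS − V_th)² = (V_DD − V_GS)/R.
Let x = V_GS − 1.47. Then 4.75 x² + x − 11.03 = 0, giving x = 1.42 V (positive root), so V_GS = 2.89 V.
I_D = (V_DD − V_GS)/R = (12.5 − 2.89) / 33.9 = 0.283 mA.

V_GS = 2.89 V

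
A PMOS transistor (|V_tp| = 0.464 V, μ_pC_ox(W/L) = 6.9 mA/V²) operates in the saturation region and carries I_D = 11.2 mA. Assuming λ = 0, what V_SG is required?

In saturation I_D = ½ k_p (V_SG − |V_tp|)², so V_SG − |V_tp| = √(2 I_D / k_p) = √(2 × 11.2 / 6.9) = 1.8 V.
V_SG = 0.464 + 1.8 = 2.27 V.

V_SG = 2.27 V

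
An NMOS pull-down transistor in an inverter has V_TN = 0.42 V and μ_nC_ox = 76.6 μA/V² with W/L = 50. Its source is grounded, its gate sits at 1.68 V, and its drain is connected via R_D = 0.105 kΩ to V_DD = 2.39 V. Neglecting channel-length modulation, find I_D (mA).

V_GS = V_G = 1.68 V, so V_ov = 1.68 − 0.42 = 1.26 V.
k_n = μ_nC_ox · (W/L) = 3.83 mA/V².
Assume saturation: I_D = ½ k_n V_ov² = 0.5 × 3.83 × 1.26² = 3.04 mA, giving V_DS = V_DD − I_D R_D = 2.39 − 3.04 × 0.105 = 2.07 V.
V_DS = 2.07 V ≥ V_ov = 1.26 V, confirming saturation.

I_D = 3.04 mA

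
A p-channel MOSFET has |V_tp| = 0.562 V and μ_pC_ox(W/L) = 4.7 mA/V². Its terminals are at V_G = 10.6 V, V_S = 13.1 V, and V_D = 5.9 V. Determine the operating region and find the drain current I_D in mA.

Saturation; I_D = 8.83 mA

V_SG = V_S − V_G = 13.1 − 10.6 = 2.5 V; V_SD = V_S − V_D = 13.1 − 5.9 = 7.2 V.
V_ov = V_SG − |V_tp| = 2.5 − 0.562 = 1.94 V.
Since V_SD = 7.2 V ≥ V_ov = 1.94 V, the device is in saturation.
I_D = ½ k_p V_ov² = 0.5 × 4.7 × 1.94² = 8.83 mA.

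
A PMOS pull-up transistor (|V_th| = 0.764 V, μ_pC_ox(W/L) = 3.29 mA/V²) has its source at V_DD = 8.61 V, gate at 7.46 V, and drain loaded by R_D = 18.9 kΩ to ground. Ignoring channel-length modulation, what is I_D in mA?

I_D = 0.245 mA

V_SG = V_DD − V_G = 8.61 − 7.46 = 1.15 V, so V_ov = 1.15 − 0.764 = 0.386 V.
Assume saturation: I_D = ½ k_p V_ov² = 0.5 × 3.29 × 0.386² = 0.245 mA, giving V_SD = V_DD − I_D R_D = 8.61 − 0.245 × 18.9 = 3.98 V.
V_SD = 3.98 V ≥ V_ov = 0.386 V, confirming saturation.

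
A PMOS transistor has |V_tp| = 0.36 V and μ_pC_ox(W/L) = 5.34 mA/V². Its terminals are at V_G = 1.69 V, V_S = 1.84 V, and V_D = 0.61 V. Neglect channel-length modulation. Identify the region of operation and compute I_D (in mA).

Cutoff; I_D = 0 mA

V_SG = V_S − V_G = 1.84 − 1.69 = 0.15 V; V_SD = V_S − V_D = 1.84 − 0.61 = 1.23 V.
V_SG = 0.15 V < |V_tp| = 0.36 V, so the transistor is in cutoff.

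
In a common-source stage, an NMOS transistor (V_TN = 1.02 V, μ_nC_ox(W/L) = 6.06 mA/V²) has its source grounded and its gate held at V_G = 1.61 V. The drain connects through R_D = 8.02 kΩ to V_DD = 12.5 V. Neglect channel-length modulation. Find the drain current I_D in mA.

I_D = 1.05 mA

V_GS = V_G = 1.61 V, so V_ov = 1.61 − 1.02 = 0.59 V.
Assume saturation: I_D = ½ k_n V_ov² = 0.5 × 6.06 × 0.59² = 1.05 mA, giving V_DS = V_DD − I_D R_D = 12.5 − 1.05 × 8.02 = 4.04 V.
V_DS = 4.04 V ≥ V_ov = 0.59 V, confirming saturation.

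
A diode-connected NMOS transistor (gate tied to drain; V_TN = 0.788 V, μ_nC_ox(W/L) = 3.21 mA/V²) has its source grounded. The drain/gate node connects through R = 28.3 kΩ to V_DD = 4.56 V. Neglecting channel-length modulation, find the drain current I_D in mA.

With gate tied to drain, V_GS = V_DS ≥ V_GS − V_TN, so the device is in saturation.
KCL at the drain: ½ k_n (V_GS − V_TN)² = (V_DD − V_GS)/R.
Let x = V_GS − 0.788. Then 45.4 x² + x − 3.772 = 0, giving x = 0.277 V (positive root), so V_GS = 1.07 V.
I_D = (V_DD − V_GS)/R = (4.56 − 1.07) / 28.3 = 0.123 mA.

I_D = 0.123 mA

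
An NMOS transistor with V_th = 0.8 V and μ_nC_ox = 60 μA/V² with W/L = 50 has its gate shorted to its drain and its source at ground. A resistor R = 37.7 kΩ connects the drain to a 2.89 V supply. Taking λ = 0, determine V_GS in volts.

V_GS = 0.984 V

With gate tied to drain, V_GS = V_DS ≥ V_GS − V_th, so the device is in saturation.
k_n = μ_nC_ox · (W/L) = 3 mA/V².
KCL at the drain: ½ k_n (V_GS − V_th)² = (V_DD − V_GS)/R.
Let x = V_GS − 0.8. Then 56.6 x² + x − 2.09 = 0, giving x = 0.184 V (positive root), so V_GS = 0.984 V.
I_D = (V_DD − V_GS)/R = (2.89 − 0.984) / 37.7 = 0.0506 mA.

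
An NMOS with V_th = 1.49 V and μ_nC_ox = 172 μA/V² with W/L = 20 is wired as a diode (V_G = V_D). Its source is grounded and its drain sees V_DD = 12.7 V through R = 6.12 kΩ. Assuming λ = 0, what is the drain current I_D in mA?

With gate tied to drain, V_GS = V_DS ≥ V_GS − V_th, so the device is in saturation.
k_n = μ_nC_ox · (W/L) = 3.44 mA/V².
KCL at the drain: ½ k_n (V_GS − V_th)² = (V_DD − V_GS)/R.
Let x = V_GS − 1.49. Then 10.5 x² + x − 11.21 = 0, giving x = 0.986 V (positive root), so V_GS = 2.48 V.
I_D = (V_DD − V_GS)/R = (12.7 − 2.48) / 6.12 = 1.67 mA.

I_D = 1.67 mA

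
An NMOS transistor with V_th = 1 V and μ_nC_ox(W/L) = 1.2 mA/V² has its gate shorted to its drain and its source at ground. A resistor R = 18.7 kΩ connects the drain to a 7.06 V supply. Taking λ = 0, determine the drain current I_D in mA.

I_D = 0.287 mA

With gate tied to drain, V_GS = V_DS ≥ V_GS − V_th, so the device is in saturation.
KCL at the drain: ½ k_n (V_GS − V_th)² = (V_DD − V_GS)/R.
Let x = V_GS − 1. Then 11.2 x² + x − 6.06 = 0, giving x = 0.692 V (positive root), so V_GS = 1.69 V.
I_D = (V_DD − V_GS)/R = (7.06 − 1.69) / 18.7 = 0.287 mA.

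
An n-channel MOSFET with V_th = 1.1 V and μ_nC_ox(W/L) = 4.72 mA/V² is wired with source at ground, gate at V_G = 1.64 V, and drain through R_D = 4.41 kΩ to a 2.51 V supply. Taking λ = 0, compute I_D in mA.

V_GS = V_G = 1.64 V, so V_ov = 1.64 − 1.1 = 0.54 V.
Assume saturation: I_D = ½ k_n V_ov² = 0.5 × 4.72 × 0.54² = 0.688 mA, giving V_DS = V_DD − I_D R_D = 2.51 − 0.688 × 4.41 = -0.525 V.
But -0.525 V < V_ov = 0.54 V, so the device is actually in triode.
In triode I_D = k_n[V_ov V_DS − ½ V_DS²] and I_D = (V_DD − V_DS)/R_D. Equating: 10.4 V_DS² − 12.24 V_DS + 2.51 = 0, giving V_DS = 0.265 V (the root below V_ov).
I_D = (2.51 − 0.265) / 4.41 = 0.509 mA.

I_D = 0.509 mA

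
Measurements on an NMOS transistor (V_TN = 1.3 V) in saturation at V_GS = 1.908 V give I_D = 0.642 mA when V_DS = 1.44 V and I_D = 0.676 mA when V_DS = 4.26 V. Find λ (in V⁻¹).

With V_GS fixed, I_D ∝ (1 + λ V_DS) in saturation, so I_D2/I_D1 = (1 + λ V_DS2)/(1 + λ V_DS1).
0.676/0.642 = 1.053 = (1 + 4.26 λ)/(1 + 1.44 λ).
Solving: λ (I_D1 V_DS2 − I_D2 V_DS1) = I_D2 − I_D1, so λ = (0.676 − 0.642) / (0.642 × 4.26 − 0.676 × 1.44) = 0.034 / 1.76 = 0.0193 V⁻¹.

λ = 0.0193 V⁻¹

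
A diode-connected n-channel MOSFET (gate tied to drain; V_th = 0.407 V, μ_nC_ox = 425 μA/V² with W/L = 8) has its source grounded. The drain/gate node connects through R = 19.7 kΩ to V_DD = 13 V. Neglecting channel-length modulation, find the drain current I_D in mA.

With gate tied to drain, V_GS = V_DS ≥ V_GS − V_th, so the device is in saturation.
k_n = μ_nC_ox · (W/L) = 3.4 mA/V².
KCL at the drain: ½ k_n (V_GS − V_th)² = (V_DD − V_GS)/R.
Let x = V_GS − 0.407. Then 33.5 x² + x − 12.59 = 0, giving x = 0.598 V (positive root), so V_GS = 1.01 V.
I_D = (V_DD − V_GS)/R = (13 − 1.01) / 19.7 = 0.609 mA.

I_D = 0.609 mA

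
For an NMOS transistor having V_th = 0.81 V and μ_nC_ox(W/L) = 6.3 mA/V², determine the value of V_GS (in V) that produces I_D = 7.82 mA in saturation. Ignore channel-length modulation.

V_GS = 2.39 V

In saturation I_D = ½ k_n (V_GS − V_th)², so V_GS − V_th = √(2 I_D / k_n) = √(2 × 7.82 / 6.3) = 1.58 V.
V_GS = 0.81 + 1.58 = 2.39 V.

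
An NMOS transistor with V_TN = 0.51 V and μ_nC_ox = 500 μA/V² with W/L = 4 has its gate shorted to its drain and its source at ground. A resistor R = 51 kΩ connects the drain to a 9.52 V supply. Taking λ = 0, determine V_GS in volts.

With gate tied to drain, V_GS = V_DS ≥ V_GS − V_TN, so the device is in saturation.
k_n = μ_nC_ox · (W/L) = 2 mA/V².
KCL at the drain: ½ k_n (V_GS − V_TN)² = (V_DD − V_GS)/R.
Let x = V_GS − 0.51. Then 51 x² + x − 9.01 = 0, giving x = 0.411 V (positive root), so V_GS = 0.921 V.
I_D = (V_DD − V_GS)/R = (9.52 − 0.921) / 51 = 0.169 mA.

V_GS = 0.921 V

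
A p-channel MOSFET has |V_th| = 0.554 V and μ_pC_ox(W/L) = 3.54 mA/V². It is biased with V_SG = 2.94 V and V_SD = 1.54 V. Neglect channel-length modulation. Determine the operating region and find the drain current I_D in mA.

V_ov = V_SG − |V_th| = 2.94 − 0.554 = 2.39 V.
Since V_SD = 1.54 V < V_ov = 2.39 V, the device is in the triode region.
I_D = k_p [V_ov · V_SD − ½ V_SD²] = 3.54 × [2.39 × 1.54 − 0.5 × 1.54²] = 8.81 mA.

Triode; I_D = 8.81 mA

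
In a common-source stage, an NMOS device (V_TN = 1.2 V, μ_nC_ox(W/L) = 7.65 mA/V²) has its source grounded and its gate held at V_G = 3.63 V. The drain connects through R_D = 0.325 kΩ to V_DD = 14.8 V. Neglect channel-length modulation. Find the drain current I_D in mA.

I_D = 22.6 mA

V_GS = V_G = 3.63 V, so V_ov = 3.63 − 1.2 = 2.43 V.
Assume saturation: I_D = ½ k_n V_ov² = 0.5 × 7.65 × 2.43² = 22.6 mA, giving V_DS = V_DD − I_D R_D = 14.8 − 22.6 × 0.325 = 7.46 V.
V_DS = 7.46 V ≥ V_ov = 2.43 V, confirming saturation.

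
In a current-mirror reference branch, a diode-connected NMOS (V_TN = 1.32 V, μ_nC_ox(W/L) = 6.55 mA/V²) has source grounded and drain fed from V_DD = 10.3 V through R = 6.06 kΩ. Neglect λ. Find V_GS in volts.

With gate tied to drain, V_GS = V_DS ≥ V_GS − V_TN, so the device is in saturation.
KCL at the drain: ½ k_n (V_GS − V_TN)² = (V_DD − V_GS)/R.
Let x = V_GS − 1.32. Then 19.8 x² + x − 8.98 = 0, giving x = 0.648 V (positive root), so V_GS = 1.97 V.
I_D = (V_DD − V_GS)/R = (10.3 − 1.97) / 6.06 = 1.37 mA.

V_GS = 1.97 V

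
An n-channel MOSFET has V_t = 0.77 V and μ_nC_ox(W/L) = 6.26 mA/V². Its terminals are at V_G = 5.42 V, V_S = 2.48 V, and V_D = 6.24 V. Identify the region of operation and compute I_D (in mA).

Saturation; I_D = 14.7 mA

V_GS = V_G − V_S = 5.42 − 2.48 = 2.94 V; V_DS = V_D − V_S = 6.24 − 2.48 = 3.76 V.
V_ov = V_GS − V_t = 2.94 − 0.77 = 2.17 V.
Since V_DS = 3.76 V ≥ V_ov = 2.17 V, the device is in saturation.
I_D = ½ k_n V_ov² = 0.5 × 6.26 × 2.17² = 14.7 mA.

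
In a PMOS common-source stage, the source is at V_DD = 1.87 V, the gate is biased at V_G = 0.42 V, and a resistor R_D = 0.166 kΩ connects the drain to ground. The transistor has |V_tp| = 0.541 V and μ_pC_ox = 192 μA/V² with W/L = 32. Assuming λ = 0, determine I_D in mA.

V_SG = V_DD − V_G = 1.87 − 0.42 = 1.45 V, so V_ov = 1.45 − 0.541 = 0.909 V.
k_p = μ_pC_ox · (W/L) = 6.144 mA/V².
Assume saturation: I_D = ½ k_p V_ov² = 0.5 × 6.144 × 0.909² = 2.54 mA, giving V_SD = V_DD − I_D R_D = 1.87 − 2.54 × 0.166 = 1.45 V.
V_SD = 1.45 V ≥ V_ov = 0.909 V, confirming saturation.

I_D = 2.54 mA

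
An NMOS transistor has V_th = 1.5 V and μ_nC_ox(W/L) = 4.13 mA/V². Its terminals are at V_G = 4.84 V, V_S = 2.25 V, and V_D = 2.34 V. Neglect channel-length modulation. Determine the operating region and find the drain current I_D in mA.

Triode; I_D = 0.388 mA

V_GS = V_G − V_S = 4.84 − 2.25 = 2.59 V; V_DS = V_D − V_S = 2.34 − 2.25 = 0.09 V.
V_ov = V_GS − V_th = 2.59 − 1.5 = 1.09 V.
Since V_DS = 0.09 V < V_ov = 1.09 V, the device is in the triode region.
I_D = k_n [V_ov · V_DS − ½ V_DS²] = 4.13 × [1.09 × 0.09 − 0.5 × 0.09²] = 0.388 mA.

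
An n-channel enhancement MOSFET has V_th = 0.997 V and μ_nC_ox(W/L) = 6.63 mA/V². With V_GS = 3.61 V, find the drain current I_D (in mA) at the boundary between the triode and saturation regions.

At the boundary V_DS = V_ov = V_GS − V_th = 3.61 − 0.997 = 2.61 V.
I_D = ½ k_n V_ov² = 0.5 × 6.63 × 2.61² = 22.6 mA.

I_D = 22.6 mA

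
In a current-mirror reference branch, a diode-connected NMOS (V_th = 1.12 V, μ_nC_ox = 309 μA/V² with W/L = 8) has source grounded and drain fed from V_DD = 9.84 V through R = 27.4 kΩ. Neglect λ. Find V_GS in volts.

With gate tied to drain, V_GS = V_DS ≥ V_GS − V_th, so the device is in saturation.
k_n = μ_nC_ox · (W/L) = 2.472 mA/V².
KCL at the drain: ½ k_n (V_GS − V_th)² = (V_DD − V_GS)/R.
Let x = V_GS − 1.12. Then 33.9 x² + x − 8.72 = 0, giving x = 0.493 V (positive root), so V_GS = 1.61 V.
I_D = (V_DD − V_GS)/R = (9.84 − 1.61) / 27.4 = 0.3 mA.

V_GS = 1.61 V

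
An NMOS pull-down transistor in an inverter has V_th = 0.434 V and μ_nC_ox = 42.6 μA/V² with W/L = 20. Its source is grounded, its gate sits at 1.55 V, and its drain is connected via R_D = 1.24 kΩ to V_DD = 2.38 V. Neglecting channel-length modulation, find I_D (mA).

V_GS = V_G = 1.55 V, so V_ov = 1.55 − 0.434 = 1.12 V.
k_n = μ_nC_ox · (W/L) = 0.852 mA/V².
Assume saturation: I_D = ½ k_n V_ov² = 0.5 × 0.852 × 1.12² = 0.531 mA, giving V_DS = V_DD − I_D R_D = 2.38 − 0.531 × 1.24 = 1.72 V.
V_DS = 1.72 V ≥ V_ov = 1.12 V, confirming saturation.

I_D = 0.531 mA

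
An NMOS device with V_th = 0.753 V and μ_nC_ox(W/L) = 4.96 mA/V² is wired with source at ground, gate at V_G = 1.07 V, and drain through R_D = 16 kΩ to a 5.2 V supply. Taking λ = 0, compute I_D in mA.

V_GS = V_G = 1.07 V, so V_ov = 1.07 − 0.753 = 0.317 V.
Assume saturation: I_D = ½ k_n V_ov² = 0.5 × 4.96 × 0.317² = 0.249 mA, giving V_DS = V_DD − I_D R_D = 5.2 − 0.249 × 16 = 1.21 V.
V_DS = 1.21 V ≥ V_ov = 0.317 V, confirming saturation.

I_D = 0.249 mA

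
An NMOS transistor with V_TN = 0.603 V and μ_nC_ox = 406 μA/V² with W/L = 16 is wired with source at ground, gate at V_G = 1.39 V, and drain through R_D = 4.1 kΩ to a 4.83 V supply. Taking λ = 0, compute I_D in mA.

I_D = 1.11 mA

V_GS = V_G = 1.39 V, so V_ov = 1.39 − 0.603 = 0.787 V.
k_n = μ_nC_ox · (W/L) = 6.496 mA/V².
Assume saturation: I_D = ½ k_n V_ov² = 0.5 × 6.496 × 0.787² = 2.01 mA, giving V_DS = V_DD − I_D R_D = 4.83 − 2.01 × 4.1 = -3.42 V.
But -3.42 V < V_ov = 0.787 V, so the device is actually in triode.
In triode I_D = k_n[V_ov V_DS − ½ V_DS²] and I_D = (V_DD − V_DS)/R_D. Equating: 13.3 V_DS² − 21.96 V_DS + 4.83 = 0, giving V_DS = 0.261 V (the root below V_ov).
I_D = (4.83 − 0.261) / 4.1 = 1.11 mA.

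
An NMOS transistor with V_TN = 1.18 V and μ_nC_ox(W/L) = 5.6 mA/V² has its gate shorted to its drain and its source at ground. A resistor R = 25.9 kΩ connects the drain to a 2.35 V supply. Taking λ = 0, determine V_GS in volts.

With gate tied to drain, V_GS = V_DS ≥ V_GS − V_TN, so the device is in saturation.
KCL at the drain: ½ k_n (V_GS − V_TN)² = (V_DD − V_GS)/R.
Let x = V_GS − 1.18. Then 72.5 x² + x − 1.17 = 0, giving x = 0.12 V (positive root), so V_GS = 1.3 V.
I_D = (V_DD − V_GS)/R = (2.35 − 1.3) / 25.9 = 0.0405 mA.

V_GS = 1.30 V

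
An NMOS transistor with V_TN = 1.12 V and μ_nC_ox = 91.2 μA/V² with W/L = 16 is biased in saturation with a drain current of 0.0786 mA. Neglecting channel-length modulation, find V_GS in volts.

k_n = μ_nC_ox · (W/L) = 1.459 mA/V².
In saturation I_D = ½ k_n (V_GS − V_TN)², so V_GS − V_TN = √(2 I_D / k_n) = √(2 × 0.0786 / 1.459) = 0.328 V.
V_GS = 1.12 + 0.328 = 1.45 V.

V_GS = 1.45 V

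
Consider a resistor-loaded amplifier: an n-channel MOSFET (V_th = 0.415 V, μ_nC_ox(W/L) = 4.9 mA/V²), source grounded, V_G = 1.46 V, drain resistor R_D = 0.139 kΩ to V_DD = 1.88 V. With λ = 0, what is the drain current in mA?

I_D = 2.68 mA

V_GS = V_G = 1.46 V, so V_ov = 1.46 − 0.415 = 1.04 V.
Assume saturation: I_D = ½ k_n V_ov² = 0.5 × 4.9 × 1.04² = 2.68 mA, giving V_DS = V_DD − I_D R_D = 1.88 − 2.68 × 0.139 = 1.51 V.
V_DS = 1.51 V ≥ V_ov = 1.04 V, confirming saturation.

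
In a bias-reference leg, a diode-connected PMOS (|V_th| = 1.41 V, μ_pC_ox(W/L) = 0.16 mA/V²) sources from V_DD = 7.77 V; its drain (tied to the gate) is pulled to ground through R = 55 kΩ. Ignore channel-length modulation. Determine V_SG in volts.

With gate tied to drain, V_SG = V_SD ≥ V_SG − |V_th|, so the device is in saturation.
KCL at the drain: ½ k_p (V_SG − |V_th|)² = (V_DD − V_SG)/R.
Let x = V_SG − 1.41. Then 4.4 x² + x − 6.36 = 0, giving x = 1.09 V (positive root), so V_SG = 2.5 V.
I_D = (V_DD − V_SG)/R = (7.77 − 2.5) / 55 = 0.0957 mA.

V_SG = 2.50 V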